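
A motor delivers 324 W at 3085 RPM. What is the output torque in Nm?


omega = 3085 * 2*pi/60 = 323.0604 rad/s
tau = P / omega = 324 / 323.0604
= 1.0029 Nm


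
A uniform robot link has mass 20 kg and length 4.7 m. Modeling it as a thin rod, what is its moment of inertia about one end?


I = (1/3) * m * L^2
= (1/3) * 20 * 4.7^2
= 0.333333 * 20 * 22.09
= 147.2667 kg*m^2


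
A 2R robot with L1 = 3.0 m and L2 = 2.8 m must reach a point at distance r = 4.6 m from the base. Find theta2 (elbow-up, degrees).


cos(theta2) = (r^2 - L1^2 - L2^2) / (2*L1*L2)
cos(theta2) = (21.16 - 9.0 - 7.84) / 16.8
cos(theta2) = 0.257143
theta2 = 75.0994 degrees


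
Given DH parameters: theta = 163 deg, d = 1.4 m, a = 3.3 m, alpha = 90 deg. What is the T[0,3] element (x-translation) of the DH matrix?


T[0,3] = a * cos(theta)
= 3.3 * cos(163 deg)
= 3.3 * -0.9563
= -3.1558


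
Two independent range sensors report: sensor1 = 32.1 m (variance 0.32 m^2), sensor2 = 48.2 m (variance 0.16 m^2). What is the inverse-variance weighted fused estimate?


w1 = (1/var1) / (1/var1 + 1/var2)
   = 3.125 / (3.125 + 6.25) = 0.3333
w2 = 1 - w1 = 0.6667
fused = w1*s1 + w2*s2 = 10.7 + 32.1333
= 42.8333 m


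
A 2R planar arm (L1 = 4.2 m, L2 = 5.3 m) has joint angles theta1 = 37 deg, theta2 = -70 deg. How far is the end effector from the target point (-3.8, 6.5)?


End effector via forward kinematics:
x = L1*cos(t1) + L2*cos(t1+t2) = 7.7992
y = L1*sin(t1) + L2*sin(t1+t2) = -0.359
Distance to target:
d = sqrt((-3.8 - 7.7992)^2 + (6.5 - -0.359)^2)
= sqrt(134.542 + 47.0454)
= 13.4754 m


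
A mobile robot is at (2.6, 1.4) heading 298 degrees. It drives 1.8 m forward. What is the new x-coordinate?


x_new = x0 + d*cos(theta)
= 2.6 + 1.8*cos(298)
= 2.6 + 0.845
= 3.445


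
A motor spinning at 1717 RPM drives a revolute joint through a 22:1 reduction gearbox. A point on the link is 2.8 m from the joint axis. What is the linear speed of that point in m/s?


omega_motor = 1717 * 2*pi/60 = 179.8038 rad/s
omega_joint = omega_motor / 22 = 8.1729 rad/s
v = omega_joint * r = 8.1729 * 2.8
= 22.8841 m/s


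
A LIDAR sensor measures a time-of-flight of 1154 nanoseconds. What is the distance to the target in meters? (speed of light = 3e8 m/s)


tof = 1154 ns = 1.154e-06 s
dist = c * tof / 2
= 3e8 * 1.154e-06 / 2
= 173.1 m


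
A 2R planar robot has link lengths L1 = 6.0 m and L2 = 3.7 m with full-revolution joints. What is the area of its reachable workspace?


r_max = L1 + L2 = 9.7 m
r_min = |L1 - L2| = 2.3 m
Area = pi*(r_max^2 - r_min^2)
= pi*(94.09 - 5.29)
= pi * 88.8
= 278.9734 m^2


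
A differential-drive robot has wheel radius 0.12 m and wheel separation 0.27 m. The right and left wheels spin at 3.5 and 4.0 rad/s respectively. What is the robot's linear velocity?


vR = r*wR = 0.12*3.5 = 0.42 m/s
vL = r*wL = 0.12*4.0 = 0.48 m/s
v = (vR+vL)/2 = 0.45 m/s
omega = (vR-vL)/L = -0.2222 rad/s
linear velocity = 0.45 m/s


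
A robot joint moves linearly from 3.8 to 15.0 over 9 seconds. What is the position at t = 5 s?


s = t/T = 5/9 = 0.5556
p(t) = p0 + (pf-p0)*s
= 3.8 + (15.0 - 3.8) * 0.5556
= 10.0222


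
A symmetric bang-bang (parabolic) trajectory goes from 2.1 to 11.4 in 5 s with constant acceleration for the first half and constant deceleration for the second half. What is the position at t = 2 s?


Symmetric rest-to-rest: each phase covers (pf-p0)/2 in time T/2. 0.5*a*(T/2)^2 = (pf-p0)/2 => a = 4*(pf-p0)/T^2
a = 4*(11.4-2.1)/5^2 = 1.488
t = 2 is in the acceleration phase (t <= T/2).
p = p0 + 0.5*a*t^2 = 2.1 + 0.5*1.488*2^2
= 5.076


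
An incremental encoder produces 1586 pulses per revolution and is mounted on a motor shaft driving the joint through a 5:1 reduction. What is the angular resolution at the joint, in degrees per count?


counts per rev = 1586
effective counts at joint = 1586 * 5 = 7930
resolution = 360 / 7930
= 0.0454 deg/count


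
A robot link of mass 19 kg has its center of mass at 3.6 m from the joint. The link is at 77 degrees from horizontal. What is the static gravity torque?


tau = m*g*L*cos(angle)
= 19 * 9.81 * 3.6 * cos(77 deg)
= 19 * 9.81 * 3.6 * 0.225
= 150.9431 Nm


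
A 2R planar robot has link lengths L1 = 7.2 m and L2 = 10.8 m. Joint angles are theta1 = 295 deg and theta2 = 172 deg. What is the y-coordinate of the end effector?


Convert angles to radians: theta1 = 5.1487, theta2 = 3.002
y = L1*sin(theta1) + L2*sin(theta1+theta2)
y = -6.5254 + 10.3281
y = 3.8027


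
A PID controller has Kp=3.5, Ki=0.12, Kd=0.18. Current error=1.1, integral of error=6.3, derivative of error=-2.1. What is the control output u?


u = Kp*e + Ki*int(e) + Kd*de/dt
= 3.5*1.1 + 0.12*6.3 + 0.18*(-2.1)
= 3.85 + 0.756 + -0.378
= 4.228


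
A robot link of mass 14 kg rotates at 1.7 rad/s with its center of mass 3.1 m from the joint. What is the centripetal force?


F = m * omega^2 * r
= 14 * 1.7^2 * 3.1
= 14 * 2.89 * 3.1
= 125.426 N


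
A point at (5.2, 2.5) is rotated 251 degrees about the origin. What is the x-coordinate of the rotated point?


x' = x*cos(theta) - y*sin(theta)
cos(251 deg) = -0.3256, sin(251 deg) = -0.9455
x' = 5.2 * -0.3256 - 2.5 * -0.9455
= -1.693 - -2.3638
= 0.6708


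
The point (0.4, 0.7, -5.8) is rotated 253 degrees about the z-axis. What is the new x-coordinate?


Rotation about z-axis: x' = x*cos(theta) - y*sin(theta)
= 0.4 * -0.2924 - 0.7 * -0.9563
= 0.5525


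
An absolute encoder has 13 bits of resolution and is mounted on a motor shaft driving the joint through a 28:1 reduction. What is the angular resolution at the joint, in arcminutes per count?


counts = 2^13 = 8192
effective counts at joint = 8192 * 28 = 229376
resolution = 360*60 / 229376
= 0.0942 arcmin/count


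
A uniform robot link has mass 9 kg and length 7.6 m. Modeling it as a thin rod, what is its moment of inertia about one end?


I = (1/3) * m * L^2
= (1/3) * 9 * 7.6^2
= 0.333333 * 9 * 57.76
= 173.28 kg*m^2


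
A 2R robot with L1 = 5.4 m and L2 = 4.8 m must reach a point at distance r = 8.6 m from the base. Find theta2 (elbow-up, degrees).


cos(theta2) = (r^2 - L1^2 - L2^2) / (2*L1*L2)
cos(theta2) = (73.96 - 29.16 - 23.04) / 51.84
cos(theta2) = 0.419753
theta2 = 65.181 degrees


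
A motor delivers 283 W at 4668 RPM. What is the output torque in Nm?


omega = 4668 * 2*pi/60 = 488.8318 rad/s
tau = P / omega = 283 / 488.8318
= 0.5789 Nm


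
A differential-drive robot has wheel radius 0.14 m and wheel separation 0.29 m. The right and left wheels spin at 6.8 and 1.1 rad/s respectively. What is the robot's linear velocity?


vR = r*wR = 0.14*6.8 = 0.952 m/s
vL = r*wL = 0.14*1.1 = 0.154 m/s
v = (vR+vL)/2 = 0.553 m/s
omega = (vR-vL)/L = 2.7517 rad/s
linear velocity = 0.553 m/s


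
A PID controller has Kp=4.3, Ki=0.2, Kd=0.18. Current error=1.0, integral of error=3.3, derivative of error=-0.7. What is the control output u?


u = Kp*e + Ki*int(e) + Kd*de/dt
= 4.3*1.0 + 0.2*3.3 + 0.18*(-0.7)
= 4.3 + 0.66 + -0.126
= 4.834


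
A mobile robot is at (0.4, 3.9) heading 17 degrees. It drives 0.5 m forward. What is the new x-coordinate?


x_new = x0 + d*cos(theta)
= 0.4 + 0.5*cos(17)
= 0.4 + 0.4782
= 0.8782


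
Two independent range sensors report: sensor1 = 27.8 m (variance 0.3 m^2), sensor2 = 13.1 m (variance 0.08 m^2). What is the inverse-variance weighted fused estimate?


w1 = (1/var1) / (1/var1 + 1/var2)
   = 3.3333 / (3.3333 + 12.5) = 0.2105
w2 = 1 - w1 = 0.7895
fused = w1*s1 + w2*s2 = 5.8526 + 10.3421
= 16.1947 m


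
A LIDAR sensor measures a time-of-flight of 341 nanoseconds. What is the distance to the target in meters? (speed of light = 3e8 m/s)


tof = 341 ns = 3.41e-07 s
dist = c * tof / 2
= 3e8 * 3.41e-07 / 2
= 51.15 m


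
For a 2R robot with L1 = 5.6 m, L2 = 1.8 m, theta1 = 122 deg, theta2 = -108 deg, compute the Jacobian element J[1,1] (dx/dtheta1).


J[1,1] = -L1*sin(t1) - L2*sin(t1+t2)
= -5.6*sin(122) - 1.8*sin(14)
= -5.1845


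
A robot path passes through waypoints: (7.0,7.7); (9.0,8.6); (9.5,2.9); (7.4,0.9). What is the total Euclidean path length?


Segment lengths:
  seg1 = sqrt((2.0)^2 + (0.9)^2) = 2.1932
  seg2 = sqrt((0.5)^2 + (-5.7)^2) = 5.7219
  seg3 = sqrt((-2.1)^2 + (-2.0)^2) = 2.9
Total = 10.8151


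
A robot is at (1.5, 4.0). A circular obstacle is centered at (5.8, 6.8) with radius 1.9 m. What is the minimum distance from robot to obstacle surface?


center_dist = sqrt((1.5-5.8)^2 + (4.0-6.8)^2)
= sqrt(18.49 + 7.84)
= 5.1313
min_dist = center_dist - radius = 5.1313 - 1.9 = 3.2313 m


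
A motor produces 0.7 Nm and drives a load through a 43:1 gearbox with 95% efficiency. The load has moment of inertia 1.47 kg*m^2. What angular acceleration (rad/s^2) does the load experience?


tau_out = tau_motor * N * eta
= 0.7 * 43 * 0.95 = 28.595 Nm
alpha = tau_out / I = 28.595 / 1.47
= 19.4524 rad/s^2


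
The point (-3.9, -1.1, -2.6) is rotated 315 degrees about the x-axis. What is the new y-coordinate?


Rotation about x-axis: y' = y*cos(theta) - z*sin(theta)
= -1.1 * 0.7071 - -2.6 * -0.7071
= -2.6163


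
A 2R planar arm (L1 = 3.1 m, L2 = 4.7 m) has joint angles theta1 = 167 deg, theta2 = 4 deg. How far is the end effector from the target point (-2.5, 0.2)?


End effector via forward kinematics:
x = L1*cos(t1) + L2*cos(t1+t2) = -7.6627
y = L1*sin(t1) + L2*sin(t1+t2) = 1.4326
Distance to target:
d = sqrt((-2.5 - -7.6627)^2 + (0.2 - 1.4326)^2)
= sqrt(26.6533 + 1.5193)
= 5.3078 m


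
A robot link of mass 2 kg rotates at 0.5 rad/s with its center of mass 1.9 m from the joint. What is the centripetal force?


F = m * omega^2 * r
= 2 * 0.5^2 * 1.9
= 2 * 0.25 * 1.9
= 0.95 N


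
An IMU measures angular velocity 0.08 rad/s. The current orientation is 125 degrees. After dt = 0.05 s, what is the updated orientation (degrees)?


delta_theta = w * dt = 0.08 * 0.05 = 0.004 rad
= 0.2292 deg
theta_new = 125 + 0.2292 = 125.2292 deg


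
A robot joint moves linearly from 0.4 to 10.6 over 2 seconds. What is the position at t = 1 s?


s = t/T = 1/2 = 0.5
p(t) = p0 + (pf-p0)*s
= 0.4 + (10.6 - 0.4) * 0.5
= 5.5


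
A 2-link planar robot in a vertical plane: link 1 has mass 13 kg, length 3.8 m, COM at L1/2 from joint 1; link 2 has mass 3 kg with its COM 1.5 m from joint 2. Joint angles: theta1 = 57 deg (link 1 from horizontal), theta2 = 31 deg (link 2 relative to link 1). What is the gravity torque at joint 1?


Horizontal distance from joint 1 to link-1 COM:
  x_c1 = (L1/2)*cos(t1) = 1.9 * 0.5446 = 1.0348 m
Horizontal distance from joint 1 to link-2 COM:
  x_c2 = L1*cos(t1) + Lc2*cos(t1+t2)
       = 3.8*0.5446 + 1.5*0.0349 = 2.122 m
tau1 = m1*g*x_c1 + m2*g*x_c2
     = 13*9.81*1.0348 + 3*9.81*2.122
     = 131.9699 + 62.4498
     = 194.4197 Nm


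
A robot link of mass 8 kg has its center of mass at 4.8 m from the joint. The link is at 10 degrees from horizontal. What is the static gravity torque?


tau = m*g*L*cos(angle)
= 8 * 9.81 * 4.8 * cos(10 deg)
= 8 * 9.81 * 4.8 * 0.9848
= 370.981 Nm


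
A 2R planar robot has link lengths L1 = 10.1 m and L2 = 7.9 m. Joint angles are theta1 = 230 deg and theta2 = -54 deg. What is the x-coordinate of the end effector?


Convert angles to radians: theta1 = 4.0143, theta2 = -0.9425
x = L1*cos(theta1) + L2*cos(theta1+theta2)
x = -6.4922 + -7.8808
x = -14.3729


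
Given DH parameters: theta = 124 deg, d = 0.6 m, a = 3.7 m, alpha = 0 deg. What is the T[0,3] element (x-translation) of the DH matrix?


T[0,3] = a * cos(theta)
= 3.7 * cos(124 deg)
= 3.7 * -0.5592
= -2.069


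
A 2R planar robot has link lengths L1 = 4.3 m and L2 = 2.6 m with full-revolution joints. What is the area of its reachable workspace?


r_max = L1 + L2 = 6.9 m
r_min = |L1 - L2| = 1.7 m
Area = pi*(r_max^2 - r_min^2)
= pi*(47.61 - 2.89)
= pi * 44.72
= 140.492 m^2


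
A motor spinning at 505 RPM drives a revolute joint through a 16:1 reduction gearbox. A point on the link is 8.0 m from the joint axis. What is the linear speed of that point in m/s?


omega_motor = 505 * 2*pi/60 = 52.8835 rad/s
omega_joint = omega_motor / 16 = 3.3052 rad/s
v = omega_joint * r = 3.3052 * 8.0
= 26.4417 m/s


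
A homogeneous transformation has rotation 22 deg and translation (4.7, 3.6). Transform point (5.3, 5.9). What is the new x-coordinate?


x' = cos(theta)*px - sin(theta)*py + tx
= 0.9272*5.3 - 0.3746*5.9 + 4.7
= 7.4039


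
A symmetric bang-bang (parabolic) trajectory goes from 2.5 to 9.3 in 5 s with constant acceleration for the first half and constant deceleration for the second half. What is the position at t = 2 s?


Symmetric rest-to-rest: each phase covers (pf-p0)/2 in time T/2. 0.5*a*(T/2)^2 = (pf-p0)/2 => a = 4*(pf-p0)/T^2
a = 4*(9.3-2.5)/5^2 = 1.088
t = 2 is in the acceleration phase (t <= T/2).
p = p0 + 0.5*a*t^2 = 2.5 + 0.5*1.088*2^2
= 4.676


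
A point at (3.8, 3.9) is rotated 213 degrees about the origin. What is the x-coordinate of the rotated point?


x' = x*cos(theta) - y*sin(theta)
cos(213 deg) = -0.8387, sin(213 deg) = -0.5446
x' = 3.8 * -0.8387 - 3.9 * -0.5446
= -3.1869 - -2.1241
= -1.0629


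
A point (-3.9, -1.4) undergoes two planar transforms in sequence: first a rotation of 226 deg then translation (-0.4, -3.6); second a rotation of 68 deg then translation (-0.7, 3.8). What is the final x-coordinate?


After transform 1:
x1 = cos(226)*-3.9 - sin(226)*-1.4 + -0.4 = 1.3021
y1 = sin(226)*-3.9 + cos(226)*-1.4 + -3.6 = 0.1779
After transform 2:
x2 = cos(68)*1.3021 - sin(68)*0.1779 + -0.7
= -0.3772


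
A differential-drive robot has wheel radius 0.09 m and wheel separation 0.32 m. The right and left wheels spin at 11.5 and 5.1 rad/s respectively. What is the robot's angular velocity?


vR = r*wR = 0.09*11.5 = 1.035 m/s
vL = r*wL = 0.09*5.1 = 0.459 m/s
v = (vR+vL)/2 = 0.747 m/s
omega = (vR-vL)/L = 1.8 rad/s
angular velocity = 1.8 rad/s


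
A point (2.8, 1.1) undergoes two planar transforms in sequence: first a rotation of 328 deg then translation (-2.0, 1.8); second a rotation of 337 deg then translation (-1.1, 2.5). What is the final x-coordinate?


After transform 1:
x1 = cos(328)*2.8 - sin(328)*1.1 + -2.0 = 0.9574
y1 = sin(328)*2.8 + cos(328)*1.1 + 1.8 = 1.2491
After transform 2:
x2 = cos(337)*0.9574 - sin(337)*1.2491 + -1.1
= 0.2694


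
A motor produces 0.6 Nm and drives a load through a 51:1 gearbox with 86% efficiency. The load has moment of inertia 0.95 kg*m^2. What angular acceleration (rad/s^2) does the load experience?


tau_out = tau_motor * N * eta
= 0.6 * 51 * 0.86 = 26.316 Nm
alpha = tau_out / I = 26.316 / 0.95
= 27.7011 rad/s^2


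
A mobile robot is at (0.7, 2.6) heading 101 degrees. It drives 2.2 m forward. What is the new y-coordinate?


y_new = y0 + d*sin(theta)
= 2.6 + 2.2*sin(101)
= 2.6 + 2.1596
= 4.7596


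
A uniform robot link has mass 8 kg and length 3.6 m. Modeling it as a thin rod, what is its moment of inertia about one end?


I = (1/3) * m * L^2
= (1/3) * 8 * 3.6^2
= 0.333333 * 8 * 12.96
= 34.56 kg*m^2


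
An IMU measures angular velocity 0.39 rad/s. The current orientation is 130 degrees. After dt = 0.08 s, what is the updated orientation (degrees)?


delta_theta = w * dt = 0.39 * 0.08 = 0.0312 rad
= 1.7876 deg
theta_new = 130 + 1.7876 = 131.7876 deg


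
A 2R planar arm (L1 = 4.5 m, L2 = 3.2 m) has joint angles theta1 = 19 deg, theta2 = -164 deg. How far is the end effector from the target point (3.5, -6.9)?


End effector via forward kinematics:
x = L1*cos(t1) + L2*cos(t1+t2) = 1.6335
y = L1*sin(t1) + L2*sin(t1+t2) = -0.3704
Distance to target:
d = sqrt((3.5 - 1.6335)^2 + (-6.9 - -0.3704)^2)
= sqrt(3.4836 + 42.6358)
= 6.7911 m


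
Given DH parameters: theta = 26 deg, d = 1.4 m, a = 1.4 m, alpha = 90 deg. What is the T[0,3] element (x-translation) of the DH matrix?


T[0,3] = a * cos(theta)
= 1.4 * cos(26 deg)
= 1.4 * 0.8988
= 1.2583


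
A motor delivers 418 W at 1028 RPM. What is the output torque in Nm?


omega = 1028 * 2*pi/60 = 107.6519 rad/s
tau = P / omega = 418 / 107.6519
= 3.8829 Nm


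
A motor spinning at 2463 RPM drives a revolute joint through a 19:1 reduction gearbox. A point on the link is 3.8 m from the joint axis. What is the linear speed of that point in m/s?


omega_motor = 2463 * 2*pi/60 = 257.9248 rad/s
omega_joint = omega_motor / 19 = 13.575 rad/s
v = omega_joint * r = 13.575 * 3.8
= 51.585 m/s


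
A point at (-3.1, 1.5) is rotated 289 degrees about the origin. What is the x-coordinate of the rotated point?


x' = x*cos(theta) - y*sin(theta)
cos(289 deg) = 0.3256, sin(289 deg) = -0.9455
x' = -3.1 * 0.3256 - 1.5 * -0.9455
= -1.0093 - -1.4183
= 0.409


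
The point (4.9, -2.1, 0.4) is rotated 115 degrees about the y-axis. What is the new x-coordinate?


Rotation about y-axis: x' = x*cos(theta) + z*sin(theta)
= 4.9 * -0.4226 + 0.4 * 0.9063
= -1.7083


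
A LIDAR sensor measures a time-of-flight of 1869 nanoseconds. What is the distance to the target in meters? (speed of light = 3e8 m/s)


tof = 1869 ns = 1.869e-06 s
dist = c * tof / 2
= 3e8 * 1.869e-06 / 2
= 280.35 m


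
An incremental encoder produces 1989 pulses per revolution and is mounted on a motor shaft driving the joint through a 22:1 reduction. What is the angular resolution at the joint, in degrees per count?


counts per rev = 1989
effective counts at joint = 1989 * 22 = 43758
resolution = 360 / 43758
= 0.0082 deg/count


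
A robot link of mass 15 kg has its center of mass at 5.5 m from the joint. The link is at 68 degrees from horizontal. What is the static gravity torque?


tau = m*g*L*cos(angle)
= 15 * 9.81 * 5.5 * cos(68 deg)
= 15 * 9.81 * 5.5 * 0.3746
= 303.1785 Nm


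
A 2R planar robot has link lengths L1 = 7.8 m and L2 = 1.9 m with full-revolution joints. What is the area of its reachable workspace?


r_max = L1 + L2 = 9.7 m
r_min = |L1 - L2| = 5.9 m
Area = pi*(r_max^2 - r_min^2)
= pi*(94.09 - 34.81)
= pi * 59.28
= 186.2336 m^2


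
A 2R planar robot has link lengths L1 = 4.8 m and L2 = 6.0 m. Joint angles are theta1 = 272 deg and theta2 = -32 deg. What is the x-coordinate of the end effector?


Convert angles to radians: theta1 = 4.7473, theta2 = -0.5585
x = L1*cos(theta1) + L2*cos(theta1+theta2)
x = 0.1675 + -3.0
x = -2.8325


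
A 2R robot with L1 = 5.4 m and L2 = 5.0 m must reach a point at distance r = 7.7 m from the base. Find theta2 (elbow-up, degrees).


cos(theta2) = (r^2 - L1^2 - L2^2) / (2*L1*L2)
cos(theta2) = (59.29 - 29.16 - 25.0) / 54.0
cos(theta2) = 0.095
theta2 = 84.5487 degrees


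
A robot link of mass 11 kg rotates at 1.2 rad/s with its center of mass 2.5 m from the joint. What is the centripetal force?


F = m * omega^2 * r
= 11 * 1.2^2 * 2.5
= 11 * 1.44 * 2.5
= 39.6 N


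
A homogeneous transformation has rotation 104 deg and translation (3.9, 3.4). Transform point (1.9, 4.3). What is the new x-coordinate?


x' = cos(theta)*px - sin(theta)*py + tx
= -0.2419*1.9 - 0.9703*4.3 + 3.9
= -0.7319


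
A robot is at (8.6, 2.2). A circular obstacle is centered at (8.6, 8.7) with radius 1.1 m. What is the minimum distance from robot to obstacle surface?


center_dist = sqrt((8.6-8.6)^2 + (2.2-8.7)^2)
= sqrt(0.0 + 42.25)
= 6.5
min_dist = center_dist - radius = 6.5 - 1.1 = 5.4 m


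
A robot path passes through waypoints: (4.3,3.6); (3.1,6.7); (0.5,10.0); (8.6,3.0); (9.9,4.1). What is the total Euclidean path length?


Segment lengths:
  seg1 = sqrt((-1.2)^2 + (3.1)^2) = 3.3242
  seg2 = sqrt((-2.6)^2 + (3.3)^2) = 4.2012
  seg3 = sqrt((8.1)^2 + (-7.0)^2) = 10.7056
  seg4 = sqrt((1.3)^2 + (1.1)^2) = 1.7029
Total = 19.9339


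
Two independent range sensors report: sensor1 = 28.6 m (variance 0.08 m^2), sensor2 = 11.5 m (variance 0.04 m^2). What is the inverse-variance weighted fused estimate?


w1 = (1/var1) / (1/var1 + 1/var2)
   = 12.5 / (12.5 + 25.0) = 0.3333
w2 = 1 - w1 = 0.6667
fused = w1*s1 + w2*s2 = 9.5333 + 7.6667
= 17.2 m


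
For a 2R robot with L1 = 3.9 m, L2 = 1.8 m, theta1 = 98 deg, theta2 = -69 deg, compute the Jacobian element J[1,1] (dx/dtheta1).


J[1,1] = -L1*sin(t1) - L2*sin(t1+t2)
= -3.9*sin(98) - 1.8*sin(29)
= -4.7347


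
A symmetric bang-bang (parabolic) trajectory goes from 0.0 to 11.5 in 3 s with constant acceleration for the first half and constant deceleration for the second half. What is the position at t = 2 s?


Symmetric rest-to-rest: each phase covers (pf-p0)/2 in time T/2. 0.5*a*(T/2)^2 = (pf-p0)/2 => a = 4*(pf-p0)/T^2
a = 4*(11.5-0.0)/3^2 = 5.1111
t = 2 is in the deceleration phase (t > T/2).
p = pf - 0.5*a*(T-t)^2 = 11.5 - 0.5*5.1111*1^2
= 8.9444


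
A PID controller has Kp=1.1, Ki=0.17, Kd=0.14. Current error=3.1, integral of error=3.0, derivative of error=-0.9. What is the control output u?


u = Kp*e + Ki*int(e) + Kd*de/dt
= 1.1*3.1 + 0.17*3.0 + 0.14*(-0.9)
= 3.41 + 0.51 + -0.126
= 3.794


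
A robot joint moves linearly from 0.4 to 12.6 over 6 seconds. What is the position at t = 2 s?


s = t/T = 2/6 = 0.3333
p(t) = p0 + (pf-p0)*s
= 0.4 + (12.6 - 0.4) * 0.3333
= 4.4667


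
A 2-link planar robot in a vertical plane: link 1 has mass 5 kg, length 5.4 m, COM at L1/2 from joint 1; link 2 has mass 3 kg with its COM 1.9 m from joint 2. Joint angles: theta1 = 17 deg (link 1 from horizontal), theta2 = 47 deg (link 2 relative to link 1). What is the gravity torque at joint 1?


Horizontal distance from joint 1 to link-1 COM:
  x_c1 = (L1/2)*cos(t1) = 2.7 * 0.9563 = 2.582 m
Horizontal distance from joint 1 to link-2 COM:
  x_c2 = L1*cos(t1) + Lc2*cos(t1+t2)
       = 5.4*0.9563 + 1.9*0.4384 = 5.997 m
tau1 = m1*g*x_c1 + m2*g*x_c2
     = 5*9.81*2.582 + 3*9.81*5.997
     = 126.6482 + 176.4903
     = 303.1385 Nm


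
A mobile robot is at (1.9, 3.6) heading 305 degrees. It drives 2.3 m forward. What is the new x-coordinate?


x_new = x0 + d*cos(theta)
= 1.9 + 2.3*cos(305)
= 1.9 + 1.3192
= 3.2192


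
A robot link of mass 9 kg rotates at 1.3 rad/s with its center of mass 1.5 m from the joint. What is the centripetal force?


F = m * omega^2 * r
= 9 * 1.3^2 * 1.5
= 9 * 1.69 * 1.5
= 22.815 N


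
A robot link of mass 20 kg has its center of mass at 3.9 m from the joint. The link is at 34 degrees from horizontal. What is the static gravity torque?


tau = m*g*L*cos(angle)
= 20 * 9.81 * 3.9 * cos(34 deg)
= 20 * 9.81 * 3.9 * 0.829
= 634.363 Nm


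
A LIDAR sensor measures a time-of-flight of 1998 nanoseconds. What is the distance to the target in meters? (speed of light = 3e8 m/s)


tof = 1998 ns = 1.998e-06 s
dist = c * tof / 2
= 3e8 * 1.998e-06 / 2
= 299.7 m


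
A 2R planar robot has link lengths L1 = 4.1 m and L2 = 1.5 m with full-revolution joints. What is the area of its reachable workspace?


r_max = L1 + L2 = 5.6 m
r_min = |L1 - L2| = 2.6 m
Area = pi*(r_max^2 - r_min^2)
= pi*(31.36 - 6.76)
= pi * 24.6
= 77.2832 m^2


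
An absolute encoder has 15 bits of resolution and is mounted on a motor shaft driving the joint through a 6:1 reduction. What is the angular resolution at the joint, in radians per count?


counts = 2^15 = 32768
effective counts at joint = 32768 * 6 = 196608
resolution = 2*pi / 196608
= 3.1958e-05 rad/count


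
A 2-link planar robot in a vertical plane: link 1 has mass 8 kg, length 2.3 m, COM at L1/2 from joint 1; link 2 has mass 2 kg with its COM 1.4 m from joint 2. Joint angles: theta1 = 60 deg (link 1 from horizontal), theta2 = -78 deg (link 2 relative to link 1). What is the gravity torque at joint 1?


Horizontal distance from joint 1 to link-1 COM:
  x_c1 = (L1/2)*cos(t1) = 1.15 * 0.5 = 0.575 m
Horizontal distance from joint 1 to link-2 COM:
  x_c2 = L1*cos(t1) + Lc2*cos(t1+t2)
       = 2.3*0.5 + 1.4*0.9511 = 2.4815 m
tau1 = m1*g*x_c1 + m2*g*x_c2
     = 8*9.81*0.575 + 2*9.81*2.4815
     = 45.126 + 48.6866
     = 93.8126 Nm


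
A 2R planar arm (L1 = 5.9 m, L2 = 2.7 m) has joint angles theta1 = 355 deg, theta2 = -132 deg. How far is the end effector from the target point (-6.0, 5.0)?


End effector via forward kinematics:
x = L1*cos(t1) + L2*cos(t1+t2) = 3.9029
y = L1*sin(t1) + L2*sin(t1+t2) = -2.3556
Distance to target:
d = sqrt((-6.0 - 3.9029)^2 + (5.0 - -2.3556)^2)
= sqrt(98.0673 + 54.1051)
= 12.3358 m


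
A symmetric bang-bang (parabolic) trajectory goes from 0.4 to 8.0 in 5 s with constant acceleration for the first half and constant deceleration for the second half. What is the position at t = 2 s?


Symmetric rest-to-rest: each phase covers (pf-p0)/2 in time T/2. 0.5*a*(T/2)^2 = (pf-p0)/2 => a = 4*(pf-p0)/T^2
a = 4*(8.0-0.4)/5^2 = 1.216
t = 2 is in the acceleration phase (t <= T/2).
p = p0 + 0.5*a*t^2 = 0.4 + 0.5*1.216*2^2
= 2.832


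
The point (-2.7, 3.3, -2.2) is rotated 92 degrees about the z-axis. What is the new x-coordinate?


Rotation about z-axis: x' = x*cos(theta) - y*sin(theta)
= -2.7 * -0.0349 - 3.3 * 0.9994
= -3.2038


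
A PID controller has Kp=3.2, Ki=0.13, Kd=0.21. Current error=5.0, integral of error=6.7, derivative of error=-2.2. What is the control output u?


u = Kp*e + Ki*int(e) + Kd*de/dt
= 3.2*5.0 + 0.13*6.7 + 0.21*(-2.2)
= 16.0 + 0.871 + -0.462
= 16.409


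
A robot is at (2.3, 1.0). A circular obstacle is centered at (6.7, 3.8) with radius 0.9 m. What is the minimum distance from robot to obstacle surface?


center_dist = sqrt((2.3-6.7)^2 + (1.0-3.8)^2)
= sqrt(19.36 + 7.84)
= 5.2154
min_dist = center_dist - radius = 5.2154 - 0.9 = 4.3154 m


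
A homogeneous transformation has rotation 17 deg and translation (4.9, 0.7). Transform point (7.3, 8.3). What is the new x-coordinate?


x' = cos(theta)*px - sin(theta)*py + tx
= 0.9563*7.3 - 0.2924*8.3 + 4.9
= 9.4543


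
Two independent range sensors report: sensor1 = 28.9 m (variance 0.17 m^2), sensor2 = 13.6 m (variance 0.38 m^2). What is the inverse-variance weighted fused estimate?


w1 = (1/var1) / (1/var1 + 1/var2)
   = 5.8824 / (5.8824 + 2.6316) = 0.6909
w2 = 1 - w1 = 0.3091
fused = w1*s1 + w2*s2 = 19.9673 + 4.2036
= 24.1709 m


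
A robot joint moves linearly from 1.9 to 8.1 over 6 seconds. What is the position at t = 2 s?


s = t/T = 2/6 = 0.3333
p(t) = p0 + (pf-p0)*s
= 1.9 + (8.1 - 1.9) * 0.3333
= 3.9667


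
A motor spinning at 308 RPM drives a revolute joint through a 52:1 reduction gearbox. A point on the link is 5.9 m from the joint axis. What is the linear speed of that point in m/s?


omega_motor = 308 * 2*pi/60 = 32.2537 rad/s
omega_joint = omega_motor / 52 = 0.6203 rad/s
v = omega_joint * r = 0.6203 * 5.9
= 3.6596 m/s


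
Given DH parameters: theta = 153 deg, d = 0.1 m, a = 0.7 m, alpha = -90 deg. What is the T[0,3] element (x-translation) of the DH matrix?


T[0,3] = a * cos(theta)
= 0.7 * cos(153 deg)
= 0.7 * -0.891
= -0.6237


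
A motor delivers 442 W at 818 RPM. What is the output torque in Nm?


omega = 818 * 2*pi/60 = 85.6608 rad/s
tau = P / omega = 442 / 85.6608
= 5.1599 Nm


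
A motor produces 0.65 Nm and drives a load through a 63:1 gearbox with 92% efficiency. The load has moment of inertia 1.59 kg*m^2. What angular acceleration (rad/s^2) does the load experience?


tau_out = tau_motor * N * eta
= 0.65 * 63 * 0.92 = 37.674 Nm
alpha = tau_out / I = 37.674 / 1.59
= 23.6943 rad/s^2


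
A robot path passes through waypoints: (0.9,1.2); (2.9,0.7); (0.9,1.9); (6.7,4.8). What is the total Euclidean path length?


Segment lengths:
  seg1 = sqrt((2.0)^2 + (-0.5)^2) = 2.0616
  seg2 = sqrt((-2.0)^2 + (1.2)^2) = 2.3324
  seg3 = sqrt((5.8)^2 + (2.9)^2) = 6.4846
Total = 10.8785


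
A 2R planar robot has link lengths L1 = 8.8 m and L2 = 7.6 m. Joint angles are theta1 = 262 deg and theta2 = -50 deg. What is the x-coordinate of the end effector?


Convert angles to radians: theta1 = 4.5728, theta2 = -0.8727
x = L1*cos(theta1) + L2*cos(theta1+theta2)
x = -1.2247 + -6.4452
x = -7.6699


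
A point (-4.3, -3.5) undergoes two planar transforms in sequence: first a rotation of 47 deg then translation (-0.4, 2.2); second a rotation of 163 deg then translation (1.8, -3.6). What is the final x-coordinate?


After transform 1:
x1 = cos(47)*-4.3 - sin(47)*-3.5 + -0.4 = -0.7729
y1 = sin(47)*-4.3 + cos(47)*-3.5 + 2.2 = -3.3318
After transform 2:
x2 = cos(163)*-0.7729 - sin(163)*-3.3318 + 1.8
= 3.5132


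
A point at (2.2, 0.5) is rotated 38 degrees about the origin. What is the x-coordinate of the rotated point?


x' = x*cos(theta) - y*sin(theta)
cos(38 deg) = 0.788, sin(38 deg) = 0.6157
x' = 2.2 * 0.788 - 0.5 * 0.6157
= 1.7336 - 0.3078
= 1.4258


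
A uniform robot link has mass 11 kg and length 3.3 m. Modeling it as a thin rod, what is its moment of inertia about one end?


I = (1/3) * m * L^2
= (1/3) * 11 * 3.3^2
= 0.333333 * 11 * 10.89
= 39.93 kg*m^2


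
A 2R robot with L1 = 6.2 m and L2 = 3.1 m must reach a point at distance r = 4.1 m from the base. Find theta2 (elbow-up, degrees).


cos(theta2) = (r^2 - L1^2 - L2^2) / (2*L1*L2)
cos(theta2) = (16.81 - 38.44 - 9.61) / 38.44
cos(theta2) = -0.812695
theta2 = 144.3601 degrees


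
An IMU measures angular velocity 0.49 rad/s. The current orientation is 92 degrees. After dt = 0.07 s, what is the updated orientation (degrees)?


delta_theta = w * dt = 0.49 * 0.07 = 0.0343 rad
= 1.9652 deg
theta_new = 92 + 1.9652 = 93.9652 deg


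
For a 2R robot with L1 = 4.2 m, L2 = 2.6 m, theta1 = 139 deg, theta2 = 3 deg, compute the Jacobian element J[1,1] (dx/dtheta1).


J[1,1] = -L1*sin(t1) - L2*sin(t1+t2)
= -4.2*sin(139) - 2.6*sin(142)
= -4.3562


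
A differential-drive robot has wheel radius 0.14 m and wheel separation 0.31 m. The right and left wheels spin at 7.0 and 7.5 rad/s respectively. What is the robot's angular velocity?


vR = r*wR = 0.14*7.0 = 0.98 m/s
vL = r*wL = 0.14*7.5 = 1.05 m/s
v = (vR+vL)/2 = 1.015 m/s
omega = (vR-vL)/L = -0.2258 rad/s
angular velocity = -0.2258 rad/s


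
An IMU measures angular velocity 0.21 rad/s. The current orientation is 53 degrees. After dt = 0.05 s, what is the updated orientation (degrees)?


delta_theta = w * dt = 0.21 * 0.05 = 0.0105 rad
= 0.6016 deg
theta_new = 53 + 0.6016 = 53.6016 deg


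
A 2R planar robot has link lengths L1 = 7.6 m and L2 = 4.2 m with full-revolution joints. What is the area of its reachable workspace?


r_max = L1 + L2 = 11.8 m
r_min = |L1 - L2| = 3.4 m
Area = pi*(r_max^2 - r_min^2)
= pi*(139.24 - 11.56)
= pi * 127.68
= 401.1186 m^2


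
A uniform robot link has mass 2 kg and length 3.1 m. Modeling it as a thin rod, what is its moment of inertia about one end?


I = (1/3) * m * L^2
= (1/3) * 2 * 3.1^2
= 0.333333 * 2 * 9.61
= 6.4067 kg*m^2


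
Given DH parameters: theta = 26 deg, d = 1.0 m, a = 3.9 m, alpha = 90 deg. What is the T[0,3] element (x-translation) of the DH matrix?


T[0,3] = a * cos(theta)
= 3.9 * cos(26 deg)
= 3.9 * 0.8988
= 3.5053


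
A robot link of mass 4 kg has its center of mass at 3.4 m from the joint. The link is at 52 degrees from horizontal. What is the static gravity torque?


tau = m*g*L*cos(angle)
= 4 * 9.81 * 3.4 * cos(52 deg)
= 4 * 9.81 * 3.4 * 0.6157
= 82.1391 Nm


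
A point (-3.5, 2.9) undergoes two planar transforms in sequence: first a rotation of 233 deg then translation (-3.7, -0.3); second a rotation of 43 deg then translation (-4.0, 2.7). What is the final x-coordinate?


After transform 1:
x1 = cos(233)*-3.5 - sin(233)*2.9 + -3.7 = 0.7224
y1 = sin(233)*-3.5 + cos(233)*2.9 + -0.3 = 0.75
After transform 2:
x2 = cos(43)*0.7224 - sin(43)*0.75 + -4.0
= -3.9831


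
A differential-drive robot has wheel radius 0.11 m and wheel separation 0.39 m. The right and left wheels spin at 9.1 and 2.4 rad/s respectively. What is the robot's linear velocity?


vR = r*wR = 0.11*9.1 = 1.001 m/s
vL = r*wL = 0.11*2.4 = 0.264 m/s
v = (vR+vL)/2 = 0.6325 m/s
omega = (vR-vL)/L = 1.8897 rad/s
linear velocity = 0.6325 m/s


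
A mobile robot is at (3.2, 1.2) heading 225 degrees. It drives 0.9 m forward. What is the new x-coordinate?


x_new = x0 + d*cos(theta)
= 3.2 + 0.9*cos(225)
= 3.2 + -0.6364
= 2.5636


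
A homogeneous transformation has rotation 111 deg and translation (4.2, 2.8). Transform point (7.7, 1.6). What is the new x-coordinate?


x' = cos(theta)*px - sin(theta)*py + tx
= -0.3584*7.7 - 0.9336*1.6 + 4.2
= -0.0532


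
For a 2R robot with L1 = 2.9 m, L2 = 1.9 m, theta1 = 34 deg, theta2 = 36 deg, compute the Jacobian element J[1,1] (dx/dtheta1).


J[1,1] = -L1*sin(t1) - L2*sin(t1+t2)
= -2.9*sin(34) - 1.9*sin(70)
= -3.4071


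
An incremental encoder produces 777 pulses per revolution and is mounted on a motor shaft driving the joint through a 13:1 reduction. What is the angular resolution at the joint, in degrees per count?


counts per rev = 777
effective counts at joint = 777 * 13 = 10101
resolution = 360 / 10101
= 0.0356 deg/count


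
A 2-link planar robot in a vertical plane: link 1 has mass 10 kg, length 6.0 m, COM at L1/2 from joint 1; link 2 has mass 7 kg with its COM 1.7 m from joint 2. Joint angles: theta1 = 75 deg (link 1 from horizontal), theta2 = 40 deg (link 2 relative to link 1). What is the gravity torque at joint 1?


Horizontal distance from joint 1 to link-1 COM:
  x_c1 = (L1/2)*cos(t1) = 3.0 * 0.2588 = 0.7765 m
Horizontal distance from joint 1 to link-2 COM:
  x_c2 = L1*cos(t1) + Lc2*cos(t1+t2)
       = 6.0*0.2588 + 1.7*-0.4226 = 0.8345 m
tau1 = m1*g*x_c1 + m2*g*x_c2
     = 10*9.81*0.7765 + 7*9.81*0.8345
     = 76.1704 + 57.3026
     = 133.473 Nm


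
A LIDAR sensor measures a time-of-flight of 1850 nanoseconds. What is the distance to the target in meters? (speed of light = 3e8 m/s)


tof = 1850 ns = 1.85e-06 s
dist = c * tof / 2
= 3e8 * 1.85e-06 / 2
= 277.5 m


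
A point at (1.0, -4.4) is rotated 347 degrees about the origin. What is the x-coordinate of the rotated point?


x' = x*cos(theta) - y*sin(theta)
cos(347 deg) = 0.9744, sin(347 deg) = -0.225
x' = 1.0 * 0.9744 - -4.4 * -0.225
= 0.9744 - 0.9898
= -0.0154


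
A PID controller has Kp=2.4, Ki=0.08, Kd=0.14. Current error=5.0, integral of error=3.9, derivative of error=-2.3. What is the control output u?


u = Kp*e + Ki*int(e) + Kd*de/dt
= 2.4*5.0 + 0.08*3.9 + 0.14*(-2.3)
= 12.0 + 0.312 + -0.322
= 11.99


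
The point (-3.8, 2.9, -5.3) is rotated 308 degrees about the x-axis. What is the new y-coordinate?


Rotation about x-axis: y' = y*cos(theta) - z*sin(theta)
= 2.9 * 0.6157 - -5.3 * -0.788
= -2.391


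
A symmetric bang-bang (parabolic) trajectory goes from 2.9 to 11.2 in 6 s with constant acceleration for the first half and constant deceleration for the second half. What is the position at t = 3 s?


Symmetric rest-to-rest: each phase covers (pf-p0)/2 in time T/2. 0.5*a*(T/2)^2 = (pf-p0)/2 => a = 4*(pf-p0)/T^2
a = 4*(11.2-2.9)/6^2 = 0.9222
t = 3 is in the acceleration phase (t <= T/2).
p = p0 + 0.5*a*t^2 = 2.9 + 0.5*0.9222*3^2
= 7.05


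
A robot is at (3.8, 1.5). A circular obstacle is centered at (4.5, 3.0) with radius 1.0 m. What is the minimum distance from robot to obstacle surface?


center_dist = sqrt((3.8-4.5)^2 + (1.5-3.0)^2)
= sqrt(0.49 + 2.25)
= 1.6553
min_dist = center_dist - radius = 1.6553 - 1.0 = 0.6553 m


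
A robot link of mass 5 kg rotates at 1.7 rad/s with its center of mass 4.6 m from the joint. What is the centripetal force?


F = m * omega^2 * r
= 5 * 1.7^2 * 4.6
= 5 * 2.89 * 4.6
= 66.47 N


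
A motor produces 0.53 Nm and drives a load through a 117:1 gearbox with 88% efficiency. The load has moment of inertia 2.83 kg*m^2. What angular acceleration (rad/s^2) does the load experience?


tau_out = tau_motor * N * eta
= 0.53 * 117 * 0.88 = 54.5688 Nm
alpha = tau_out / I = 54.5688 / 2.83
= 19.2823 rad/s^2


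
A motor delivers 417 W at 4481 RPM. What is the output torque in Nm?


omega = 4481 * 2*pi/60 = 469.2492 rad/s
tau = P / omega = 417 / 469.2492
= 0.8887 Nm


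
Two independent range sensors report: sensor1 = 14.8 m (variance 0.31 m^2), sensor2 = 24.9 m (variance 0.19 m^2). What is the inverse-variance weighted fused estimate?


w1 = (1/var1) / (1/var1 + 1/var2)
   = 3.2258 / (3.2258 + 5.2632) = 0.38
w2 = 1 - w1 = 0.62
fused = w1*s1 + w2*s2 = 5.624 + 15.438
= 21.062 m


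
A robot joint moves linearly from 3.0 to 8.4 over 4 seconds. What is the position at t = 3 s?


s = t/T = 3/4 = 0.75
p(t) = p0 + (pf-p0)*s
= 3.0 + (8.4 - 3.0) * 0.75
= 7.05


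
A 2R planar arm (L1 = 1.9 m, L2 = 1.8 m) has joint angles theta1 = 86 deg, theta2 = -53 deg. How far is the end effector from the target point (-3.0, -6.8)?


End effector via forward kinematics:
x = L1*cos(t1) + L2*cos(t1+t2) = 1.6421
y = L1*sin(t1) + L2*sin(t1+t2) = 2.8757
Distance to target:
d = sqrt((-3.0 - 1.6421)^2 + (-6.8 - 2.8757)^2)
= sqrt(21.5495 + 93.6196)
= 10.7317 m


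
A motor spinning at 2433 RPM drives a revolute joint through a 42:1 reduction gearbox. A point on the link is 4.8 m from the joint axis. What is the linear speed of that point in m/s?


omega_motor = 2433 * 2*pi/60 = 254.7832 rad/s
omega_joint = omega_motor / 42 = 6.0663 rad/s
v = omega_joint * r = 6.0663 * 4.8
= 29.1181 m/s


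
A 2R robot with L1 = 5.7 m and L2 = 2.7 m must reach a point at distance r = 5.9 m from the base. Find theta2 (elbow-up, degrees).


cos(theta2) = (r^2 - L1^2 - L2^2) / (2*L1*L2)
cos(theta2) = (34.81 - 32.49 - 7.29) / 30.78
cos(theta2) = -0.161468
theta2 = 99.2921 degrees


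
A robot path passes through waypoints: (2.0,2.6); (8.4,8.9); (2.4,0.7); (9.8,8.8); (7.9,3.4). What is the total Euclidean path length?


Segment lengths:
  seg1 = sqrt((6.4)^2 + (6.3)^2) = 8.9805
  seg2 = sqrt((-6.0)^2 + (-8.2)^2) = 10.1607
  seg3 = sqrt((7.4)^2 + (8.1)^2) = 10.9713
  seg4 = sqrt((-1.9)^2 + (-5.4)^2) = 5.7245
Total = 35.8371


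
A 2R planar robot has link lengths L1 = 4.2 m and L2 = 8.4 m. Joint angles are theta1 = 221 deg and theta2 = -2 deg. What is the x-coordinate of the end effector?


Convert angles to radians: theta1 = 3.8572, theta2 = -0.0349
x = L1*cos(theta1) + L2*cos(theta1+theta2)
x = -3.1698 + -6.528
x = -9.6978


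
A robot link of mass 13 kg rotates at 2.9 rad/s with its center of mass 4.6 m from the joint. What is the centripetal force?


F = m * omega^2 * r
= 13 * 2.9^2 * 4.6
= 13 * 8.41 * 4.6
= 502.918 N


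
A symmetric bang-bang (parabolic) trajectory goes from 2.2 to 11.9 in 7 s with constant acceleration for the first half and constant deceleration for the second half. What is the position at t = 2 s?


Symmetric rest-to-rest: each phase covers (pf-p0)/2 in time T/2. 0.5*a*(T/2)^2 = (pf-p0)/2 => a = 4*(pf-p0)/T^2
a = 4*(11.9-2.2)/7^2 = 0.7918
t = 2 is in the acceleration phase (t <= T/2).
p = p0 + 0.5*a*t^2 = 2.2 + 0.5*0.7918*2^2
= 3.7837


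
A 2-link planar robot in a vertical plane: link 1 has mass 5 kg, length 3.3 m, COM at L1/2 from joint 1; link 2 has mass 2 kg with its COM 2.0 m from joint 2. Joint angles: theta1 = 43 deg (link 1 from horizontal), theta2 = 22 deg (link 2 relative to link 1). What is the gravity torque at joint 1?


Horizontal distance from joint 1 to link-1 COM:
  x_c1 = (L1/2)*cos(t1) = 1.65 * 0.7314 = 1.2067 m
Horizontal distance from joint 1 to link-2 COM:
  x_c2 = L1*cos(t1) + Lc2*cos(t1+t2)
       = 3.3*0.7314 + 2.0*0.4226 = 3.2587 m
tau1 = m1*g*x_c1 + m2*g*x_c2
     = 5*9.81*1.2067 + 2*9.81*3.2587
     = 59.1903 + 63.9358
     = 123.1261 Nm


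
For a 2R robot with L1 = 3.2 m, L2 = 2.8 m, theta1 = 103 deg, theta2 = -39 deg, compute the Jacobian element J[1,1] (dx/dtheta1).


J[1,1] = -L1*sin(t1) - L2*sin(t1+t2)
= -3.2*sin(103) - 2.8*sin(64)
= -5.6346


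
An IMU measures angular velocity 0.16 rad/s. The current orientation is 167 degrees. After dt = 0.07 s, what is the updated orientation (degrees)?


delta_theta = w * dt = 0.16 * 0.07 = 0.0112 rad
= 0.6417 deg
theta_new = 167 + 0.6417 = 167.6417 deg


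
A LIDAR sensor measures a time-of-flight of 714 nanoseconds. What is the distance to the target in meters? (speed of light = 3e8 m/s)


tof = 714 ns = 7.14e-07 s
dist = c * tof / 2
= 3e8 * 7.14e-07 / 2
= 107.1 m
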